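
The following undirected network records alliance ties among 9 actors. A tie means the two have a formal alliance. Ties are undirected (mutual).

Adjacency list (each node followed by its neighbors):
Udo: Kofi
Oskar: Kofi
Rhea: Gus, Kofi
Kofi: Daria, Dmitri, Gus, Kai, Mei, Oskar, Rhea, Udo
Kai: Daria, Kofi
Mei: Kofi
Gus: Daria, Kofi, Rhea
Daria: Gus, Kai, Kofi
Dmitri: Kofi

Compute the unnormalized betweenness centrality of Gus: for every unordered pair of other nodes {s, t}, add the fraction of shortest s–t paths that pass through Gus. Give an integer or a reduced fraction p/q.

1/2

Pairs whose geodesics pass through Gus — Daria–Rhea: 1/2.
All other pairs contribute 0.
Summing the contributions gives betweenness(Gus) = 1/2.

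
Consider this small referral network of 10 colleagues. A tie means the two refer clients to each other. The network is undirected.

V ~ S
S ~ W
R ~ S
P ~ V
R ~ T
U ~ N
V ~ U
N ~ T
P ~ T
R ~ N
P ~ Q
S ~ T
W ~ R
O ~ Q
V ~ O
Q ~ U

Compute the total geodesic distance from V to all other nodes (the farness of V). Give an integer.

Distances from V: N:2, O:1, P:1, Q:2, R:2, S:1, T:2, U:1, W:2.
Sum = 2 + 1 + 1 + 2 + 2 + 1 + 2 + 1 + 2 = 14.

14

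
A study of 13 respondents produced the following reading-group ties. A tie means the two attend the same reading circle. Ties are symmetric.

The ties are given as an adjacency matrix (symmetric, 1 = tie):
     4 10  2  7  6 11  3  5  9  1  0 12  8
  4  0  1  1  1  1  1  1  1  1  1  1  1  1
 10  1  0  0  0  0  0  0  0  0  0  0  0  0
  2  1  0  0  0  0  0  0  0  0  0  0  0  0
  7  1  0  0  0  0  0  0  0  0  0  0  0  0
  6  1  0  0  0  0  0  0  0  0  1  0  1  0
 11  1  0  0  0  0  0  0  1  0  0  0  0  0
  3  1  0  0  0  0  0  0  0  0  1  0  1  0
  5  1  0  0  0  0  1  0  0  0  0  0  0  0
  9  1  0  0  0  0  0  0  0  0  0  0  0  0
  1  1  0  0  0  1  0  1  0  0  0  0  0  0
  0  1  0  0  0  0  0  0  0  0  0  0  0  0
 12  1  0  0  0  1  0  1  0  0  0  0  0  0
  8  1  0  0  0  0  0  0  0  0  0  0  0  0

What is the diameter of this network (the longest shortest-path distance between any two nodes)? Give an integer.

Eccentricity of each node (its greatest distance to any other): 0:2, 1:2, 2:2, 3:2, 4:1, 5:2, 6:2, 7:2, 8:2, 9:2, 10:2, 11:2, 12:2.
The maximum eccentricity is 2, realized for instance by the pair 10–2 via 10 – 4 – 2. So the diameter is 2.

2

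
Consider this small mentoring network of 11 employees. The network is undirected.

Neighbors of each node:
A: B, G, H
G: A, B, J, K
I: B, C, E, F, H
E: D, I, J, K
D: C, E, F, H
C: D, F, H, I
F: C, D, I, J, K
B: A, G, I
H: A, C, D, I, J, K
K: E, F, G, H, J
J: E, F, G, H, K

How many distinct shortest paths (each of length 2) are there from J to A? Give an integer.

2

The shortest distance is 2. The length-2 paths are: J–H–A; J–G–A.
That gives 2 distinct shortest paths.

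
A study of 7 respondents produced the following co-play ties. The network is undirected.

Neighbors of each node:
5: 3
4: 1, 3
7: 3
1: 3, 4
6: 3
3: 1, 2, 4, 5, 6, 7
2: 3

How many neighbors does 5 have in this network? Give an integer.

5 is directly tied to 3. That is 1 neighbor, so the degree of 5 is 1.

1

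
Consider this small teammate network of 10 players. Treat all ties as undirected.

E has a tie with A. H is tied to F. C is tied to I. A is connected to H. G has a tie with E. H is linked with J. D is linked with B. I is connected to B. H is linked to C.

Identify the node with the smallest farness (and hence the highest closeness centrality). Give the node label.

Farness (sum of distances to all others) for each node — A:22, B:30, C:20, D:38, E:28, F:26, G:36, H:18, I:24, J:26.
The smallest farness is 18, for H, so H has the highest closeness.

H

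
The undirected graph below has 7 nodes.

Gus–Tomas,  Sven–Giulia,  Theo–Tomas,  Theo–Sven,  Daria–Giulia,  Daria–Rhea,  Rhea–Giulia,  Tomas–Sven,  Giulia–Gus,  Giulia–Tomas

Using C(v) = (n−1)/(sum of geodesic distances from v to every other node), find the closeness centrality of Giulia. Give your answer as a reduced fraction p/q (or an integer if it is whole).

Distances from Giulia: Daria:1, Gus:1, Rhea:1, Sven:1, Theo:2, Tomas:1. Sum = 7.
n = 7, so closeness = 6/7.

6/7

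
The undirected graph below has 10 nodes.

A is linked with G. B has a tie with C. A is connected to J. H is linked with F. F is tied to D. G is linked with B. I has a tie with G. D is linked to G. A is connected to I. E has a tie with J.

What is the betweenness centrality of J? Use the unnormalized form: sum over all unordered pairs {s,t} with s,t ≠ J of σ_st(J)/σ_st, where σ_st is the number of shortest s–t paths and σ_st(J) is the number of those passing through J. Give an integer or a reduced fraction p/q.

Pairs whose geodesics pass through J — D–E: 1; B–E: 1; G–E: 1; A–E: 1; F–E: 1; I–E: 1; C–E: 1; H–E: 1.
All other pairs contribute 0.
Summing the contributions gives betweenness(J) = 8.

8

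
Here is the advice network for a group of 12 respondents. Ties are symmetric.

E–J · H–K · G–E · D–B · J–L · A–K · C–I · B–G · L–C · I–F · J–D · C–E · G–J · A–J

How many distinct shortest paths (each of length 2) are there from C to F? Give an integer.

1

The shortest distance is 2, and the only length-2 path is C–I–F. So there is exactly 1 shortest path.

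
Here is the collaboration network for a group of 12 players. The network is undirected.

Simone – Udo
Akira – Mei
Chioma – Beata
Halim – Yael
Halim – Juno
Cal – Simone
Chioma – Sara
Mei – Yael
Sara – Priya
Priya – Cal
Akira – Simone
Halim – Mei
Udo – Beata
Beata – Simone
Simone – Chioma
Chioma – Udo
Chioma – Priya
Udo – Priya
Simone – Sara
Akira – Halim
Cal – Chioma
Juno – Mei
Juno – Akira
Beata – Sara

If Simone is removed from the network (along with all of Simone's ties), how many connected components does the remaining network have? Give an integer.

2

Without Simone, the remaining ties split the others into: {Beata, Cal, Chioma, Priya, Sara, Udo}; {Akira, Halim, Juno, Mei, Yael}.
That's 2 separate components.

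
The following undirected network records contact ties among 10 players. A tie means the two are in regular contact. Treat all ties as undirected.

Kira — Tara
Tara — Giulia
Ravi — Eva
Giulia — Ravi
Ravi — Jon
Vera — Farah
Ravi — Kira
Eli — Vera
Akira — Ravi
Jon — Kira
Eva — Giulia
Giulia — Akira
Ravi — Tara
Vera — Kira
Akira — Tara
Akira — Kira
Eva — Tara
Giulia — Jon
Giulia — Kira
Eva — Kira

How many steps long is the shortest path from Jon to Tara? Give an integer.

One shortest route is Jon – Kira – Tara, which uses 2 edges, and Jon and Tara are not directly tied, so nothing shorter exists. So d(Jon,Tara) = 2.

2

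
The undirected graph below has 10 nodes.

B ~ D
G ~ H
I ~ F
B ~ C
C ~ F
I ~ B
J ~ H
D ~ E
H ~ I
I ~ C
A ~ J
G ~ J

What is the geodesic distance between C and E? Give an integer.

3

One shortest route is C – B – D – E, which uses 3 edges, and at distance 2 from C we only reach {D, H}, which does not include E. So d(C,E) = 3.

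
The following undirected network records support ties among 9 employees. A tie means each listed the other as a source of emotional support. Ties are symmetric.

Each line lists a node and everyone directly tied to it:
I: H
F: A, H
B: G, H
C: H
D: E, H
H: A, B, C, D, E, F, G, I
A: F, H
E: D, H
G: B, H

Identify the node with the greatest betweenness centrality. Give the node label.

Unnormalized betweenness of each node: A:0, B:0, C:0, D:0, E:0, F:0, G:0, H:25, I:0.
H has the largest value, 25, making it the main broker — the node through which the most shortest paths run.

H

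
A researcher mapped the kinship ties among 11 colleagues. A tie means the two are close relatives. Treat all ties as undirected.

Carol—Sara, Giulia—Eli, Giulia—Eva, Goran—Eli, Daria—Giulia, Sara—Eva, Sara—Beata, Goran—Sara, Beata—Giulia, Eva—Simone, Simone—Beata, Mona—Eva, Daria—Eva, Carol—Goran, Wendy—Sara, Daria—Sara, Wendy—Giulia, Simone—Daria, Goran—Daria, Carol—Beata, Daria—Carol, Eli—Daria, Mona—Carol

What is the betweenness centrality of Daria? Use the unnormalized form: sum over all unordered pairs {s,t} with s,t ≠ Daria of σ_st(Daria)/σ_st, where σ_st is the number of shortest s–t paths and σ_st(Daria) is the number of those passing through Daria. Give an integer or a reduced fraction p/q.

91/12

Pairs whose geodesics pass through Daria — Mona–Eli: 2/4; Carol–Simone: 1/2; Carol–Eva: 1/3; Carol–Eli: 1/2; Carol–Giulia: 1/2; Simone–Wendy: 2/6; Simone–Goran: 1; Simone–Eli: 1; Simone–Giulia: 1/3; Simone–Sara: 1/3; Eva–Goran: 1/2; Eva–Eli: 1/2; Goran–Giulia: 1/2; Eli–Sara: 1/2 … (+1 more pairs).
All other pairs contribute 0.
Summing the contributions gives betweenness(Daria) = 91/12.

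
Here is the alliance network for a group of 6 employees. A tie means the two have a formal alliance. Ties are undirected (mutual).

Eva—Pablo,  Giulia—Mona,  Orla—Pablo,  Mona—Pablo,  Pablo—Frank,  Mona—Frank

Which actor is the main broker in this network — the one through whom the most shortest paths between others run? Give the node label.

Pablo

Unnormalized betweenness of each node: Eva:0, Frank:0, Giulia:0, Mona:4, Orla:0, Pablo:7.
Pablo has the largest value, 7, making it the main broker — the node through which the most shortest paths run.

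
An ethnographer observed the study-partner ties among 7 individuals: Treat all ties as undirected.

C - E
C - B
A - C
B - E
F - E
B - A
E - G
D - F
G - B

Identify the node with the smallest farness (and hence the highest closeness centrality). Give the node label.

Farness (sum of distances to all others) for each node — A:13, B:9, C:10, D:16, E:8, F:11, G:11.
The smallest farness is 8, for E, so E has the highest closeness.

E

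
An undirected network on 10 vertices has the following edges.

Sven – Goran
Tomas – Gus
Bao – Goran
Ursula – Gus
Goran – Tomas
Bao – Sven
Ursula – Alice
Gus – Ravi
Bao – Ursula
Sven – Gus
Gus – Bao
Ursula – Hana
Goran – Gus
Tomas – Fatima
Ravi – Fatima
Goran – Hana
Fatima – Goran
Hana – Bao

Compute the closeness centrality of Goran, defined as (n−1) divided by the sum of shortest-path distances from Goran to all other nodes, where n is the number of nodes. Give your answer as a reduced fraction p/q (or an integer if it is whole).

9/13

Distances from Goran: Alice:3, Bao:1, Fatima:1, Gus:1, Hana:1, Ravi:2, Sven:1, Tomas:1, Ursula:2. Sum = 13.
n = 10, so closeness = 9/13.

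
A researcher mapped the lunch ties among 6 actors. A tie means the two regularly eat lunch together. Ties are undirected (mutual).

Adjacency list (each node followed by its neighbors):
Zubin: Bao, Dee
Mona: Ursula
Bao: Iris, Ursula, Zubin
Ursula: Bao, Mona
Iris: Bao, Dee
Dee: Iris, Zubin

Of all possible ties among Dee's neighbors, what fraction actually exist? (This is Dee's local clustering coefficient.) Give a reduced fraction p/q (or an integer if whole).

Dee's neighbors: Iris and Zubin (k = 2).
Possible neighbor pairs: C(2,2) = 1. Edges among them: none → e = 0.
Clustering(Dee) = 0/1.

0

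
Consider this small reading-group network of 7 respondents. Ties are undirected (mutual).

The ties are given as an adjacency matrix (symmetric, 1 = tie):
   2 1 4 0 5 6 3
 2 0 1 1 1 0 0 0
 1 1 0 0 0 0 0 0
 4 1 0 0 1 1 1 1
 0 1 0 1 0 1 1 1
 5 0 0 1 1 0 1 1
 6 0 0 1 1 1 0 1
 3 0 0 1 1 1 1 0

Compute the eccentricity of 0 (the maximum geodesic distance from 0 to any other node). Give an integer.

2

Distances from 0: 1:2, 2:1, 3:1, 4:1, 5:1, 6:1.
The largest is 2 (to 1), so the eccentricity of 0 is 2.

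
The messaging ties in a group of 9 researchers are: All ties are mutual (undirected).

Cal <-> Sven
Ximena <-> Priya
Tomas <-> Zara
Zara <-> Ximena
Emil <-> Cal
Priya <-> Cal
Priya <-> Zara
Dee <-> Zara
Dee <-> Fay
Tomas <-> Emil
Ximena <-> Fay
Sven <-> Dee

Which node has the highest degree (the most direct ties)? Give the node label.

Zara

Degrees — Cal:3, Dee:3, Emil:2, Fay:2, Priya:3, Sven:2, Tomas:2, Ximena:3, Zara:4.
The maximum is 4, attained only by Zara.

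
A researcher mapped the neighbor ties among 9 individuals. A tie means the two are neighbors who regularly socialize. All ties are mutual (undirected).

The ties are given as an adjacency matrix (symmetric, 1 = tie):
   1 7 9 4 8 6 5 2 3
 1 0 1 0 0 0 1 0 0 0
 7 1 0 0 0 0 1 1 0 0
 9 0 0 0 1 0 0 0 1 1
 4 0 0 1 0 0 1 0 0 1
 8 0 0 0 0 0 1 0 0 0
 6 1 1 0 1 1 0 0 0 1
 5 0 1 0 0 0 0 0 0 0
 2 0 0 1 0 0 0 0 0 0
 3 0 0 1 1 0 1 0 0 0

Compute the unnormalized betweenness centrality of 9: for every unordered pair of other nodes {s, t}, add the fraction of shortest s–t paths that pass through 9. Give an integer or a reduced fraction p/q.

7

Pairs whose geodesics pass through 9 — 1–2: 2/2; 7–2: 2/2; 4–2: 1; 8–2: 2/2; 6–2: 2/2; 5–2: 2/2; 2–3: 1.
All other pairs contribute 0.
Summing the contributions gives betweenness(9) = 7.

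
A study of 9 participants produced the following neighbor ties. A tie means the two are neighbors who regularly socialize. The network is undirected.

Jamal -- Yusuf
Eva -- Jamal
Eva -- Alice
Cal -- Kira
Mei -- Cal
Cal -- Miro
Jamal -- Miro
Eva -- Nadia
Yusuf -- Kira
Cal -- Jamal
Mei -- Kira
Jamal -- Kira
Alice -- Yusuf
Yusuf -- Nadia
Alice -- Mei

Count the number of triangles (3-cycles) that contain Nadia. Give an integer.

Nadia's neighbors are Eva and Yusuf, but none of them are tied to each other, so no triangle contains Nadia.

0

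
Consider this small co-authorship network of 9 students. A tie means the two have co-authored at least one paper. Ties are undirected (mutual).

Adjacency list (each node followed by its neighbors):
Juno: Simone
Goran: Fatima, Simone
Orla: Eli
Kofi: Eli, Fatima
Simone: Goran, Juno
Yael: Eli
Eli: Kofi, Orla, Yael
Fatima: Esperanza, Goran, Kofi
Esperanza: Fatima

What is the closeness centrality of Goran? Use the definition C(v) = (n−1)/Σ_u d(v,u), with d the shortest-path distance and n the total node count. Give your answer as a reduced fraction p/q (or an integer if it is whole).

8/19

Distances from Goran: Eli:3, Esperanza:2, Fatima:1, Juno:2, Kofi:2, Orla:4, Simone:1, Yael:4. Sum = 19.
n = 9, so closeness = 8/19.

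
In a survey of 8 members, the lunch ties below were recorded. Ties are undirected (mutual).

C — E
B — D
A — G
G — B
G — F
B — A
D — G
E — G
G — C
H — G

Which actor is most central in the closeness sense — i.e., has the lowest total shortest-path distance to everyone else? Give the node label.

G

Farness (sum of distances to all others) for each node — A:12, B:11, C:12, D:12, E:12, F:13, G:7, H:13.
The smallest farness is 7, for G, so G has the highest closeness.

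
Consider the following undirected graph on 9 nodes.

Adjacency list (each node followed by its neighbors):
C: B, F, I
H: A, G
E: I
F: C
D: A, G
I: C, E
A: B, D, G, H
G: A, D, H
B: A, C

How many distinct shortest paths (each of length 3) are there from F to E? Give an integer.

The shortest distance is 3, and the only length-3 path is F–C–I–E. So there is exactly 1 shortest path.

1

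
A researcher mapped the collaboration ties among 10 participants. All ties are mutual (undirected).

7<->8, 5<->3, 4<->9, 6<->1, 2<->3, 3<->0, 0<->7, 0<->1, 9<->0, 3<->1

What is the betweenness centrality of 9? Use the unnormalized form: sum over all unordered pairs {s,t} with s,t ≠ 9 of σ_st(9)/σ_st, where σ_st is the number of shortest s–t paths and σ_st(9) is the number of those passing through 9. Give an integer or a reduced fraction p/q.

Pairs whose geodesics pass through 9 — 3–4: 1; 6–4: 1; 1–4: 1; 2–4: 1; 5–4: 1; 0–4: 1; 4–8: 1; 4–7: 1.
All other pairs contribute 0.
Summing the contributions gives betweenness(9) = 8.

8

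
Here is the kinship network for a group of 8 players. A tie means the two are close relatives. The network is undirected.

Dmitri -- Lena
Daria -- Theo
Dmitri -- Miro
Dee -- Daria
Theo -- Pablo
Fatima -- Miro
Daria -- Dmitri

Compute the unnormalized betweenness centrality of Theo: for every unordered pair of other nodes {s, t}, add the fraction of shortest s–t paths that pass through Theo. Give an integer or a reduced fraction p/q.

Pairs whose geodesics pass through Theo — Dmitri–Pablo: 1; Pablo–Dee: 1; Pablo–Daria: 1; Pablo–Miro: 1; Pablo–Fatima: 1; Pablo–Lena: 1.
All other pairs contribute 0.
Summing the contributions gives betweenness(Theo) = 6.

6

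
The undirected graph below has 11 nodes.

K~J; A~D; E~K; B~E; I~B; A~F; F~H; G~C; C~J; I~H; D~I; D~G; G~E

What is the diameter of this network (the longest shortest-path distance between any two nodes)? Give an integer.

5

Eccentricity of each node (its greatest distance to any other): A:4, B:3, C:4, D:3, E:4, F:5, G:3, H:5, I:4, J:5, K:5.
The maximum eccentricity is 5, realized for instance by the pair F–K via F – A – D – G – E – K. So the diameter is 5.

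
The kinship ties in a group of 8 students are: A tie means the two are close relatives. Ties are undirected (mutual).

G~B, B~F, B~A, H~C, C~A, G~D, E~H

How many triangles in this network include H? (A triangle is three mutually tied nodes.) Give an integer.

0

H's neighbors are C and E, but none of them are tied to each other, so no triangle contains H.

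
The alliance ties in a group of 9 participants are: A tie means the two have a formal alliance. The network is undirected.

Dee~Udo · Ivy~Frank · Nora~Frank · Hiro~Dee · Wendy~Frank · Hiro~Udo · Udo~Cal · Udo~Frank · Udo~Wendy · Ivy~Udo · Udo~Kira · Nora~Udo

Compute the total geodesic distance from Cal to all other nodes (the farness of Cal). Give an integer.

Distances from Cal: Dee:2, Frank:2, Hiro:2, Ivy:2, Kira:2, Nora:2, Udo:1, Wendy:2.
Sum = 2 + 2 + 2 + 2 + 2 + 2 + 1 + 2 = 15.

15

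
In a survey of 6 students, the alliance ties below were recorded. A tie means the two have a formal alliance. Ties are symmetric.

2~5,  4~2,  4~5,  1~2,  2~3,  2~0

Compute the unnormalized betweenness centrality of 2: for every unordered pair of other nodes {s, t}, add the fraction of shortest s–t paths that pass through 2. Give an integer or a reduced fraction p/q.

Pairs whose geodesics pass through 2 — 3–4: 1; 3–1: 1; 3–0: 1; 3–5: 1; 4–1: 1; 4–0: 1; 1–0: 1; 1–5: 1; 0–5: 1.
All other pairs contribute 0.
Summing the contributions gives betweenness(2) = 9.

9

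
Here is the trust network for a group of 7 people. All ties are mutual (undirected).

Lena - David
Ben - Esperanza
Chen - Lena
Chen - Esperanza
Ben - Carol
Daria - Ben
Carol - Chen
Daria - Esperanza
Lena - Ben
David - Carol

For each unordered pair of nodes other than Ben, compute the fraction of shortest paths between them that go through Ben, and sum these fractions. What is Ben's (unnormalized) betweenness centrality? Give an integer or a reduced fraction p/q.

Pairs whose geodesics pass through Ben — Lena–Esperanza: 1/2; Lena–Daria: 1; Lena–Carol: 1/3; Esperanza–Carol: 1/2; Esperanza–David: 2/4; Daria–Carol: 1; Daria–David: 2/2.
All other pairs contribute 0.
Summing the contributions gives betweenness(Ben) = 29/6.

29/6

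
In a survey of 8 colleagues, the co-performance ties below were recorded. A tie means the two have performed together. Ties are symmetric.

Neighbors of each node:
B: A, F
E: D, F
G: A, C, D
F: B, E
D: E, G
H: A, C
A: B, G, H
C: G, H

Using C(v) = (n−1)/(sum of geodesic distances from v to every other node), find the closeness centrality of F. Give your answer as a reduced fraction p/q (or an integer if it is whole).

7/16

Distances from F: A:2, B:1, C:4, D:2, E:1, G:3, H:3. Sum = 16.
n = 8, so closeness = 7/16.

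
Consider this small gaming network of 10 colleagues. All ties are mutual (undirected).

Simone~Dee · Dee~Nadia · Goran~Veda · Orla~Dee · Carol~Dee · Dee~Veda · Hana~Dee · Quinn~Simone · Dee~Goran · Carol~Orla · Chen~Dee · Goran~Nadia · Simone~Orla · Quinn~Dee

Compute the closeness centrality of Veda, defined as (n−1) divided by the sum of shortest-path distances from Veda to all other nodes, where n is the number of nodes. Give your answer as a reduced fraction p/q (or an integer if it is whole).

Distances from Veda: Carol:2, Chen:2, Dee:1, Goran:1, Hana:2, Nadia:2, Orla:2, Quinn:2, Simone:2. Sum = 16.
n = 10, so closeness = 9/16.

9/16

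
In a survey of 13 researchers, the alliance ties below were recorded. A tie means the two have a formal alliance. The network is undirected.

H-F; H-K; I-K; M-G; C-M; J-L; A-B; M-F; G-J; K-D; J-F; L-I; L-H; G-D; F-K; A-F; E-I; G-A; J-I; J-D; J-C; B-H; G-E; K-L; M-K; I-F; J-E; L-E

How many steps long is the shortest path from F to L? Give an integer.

One shortest route is F – J – L, which uses 2 edges, and F and L are not directly tied, so nothing shorter exists. So d(F,L) = 2.

2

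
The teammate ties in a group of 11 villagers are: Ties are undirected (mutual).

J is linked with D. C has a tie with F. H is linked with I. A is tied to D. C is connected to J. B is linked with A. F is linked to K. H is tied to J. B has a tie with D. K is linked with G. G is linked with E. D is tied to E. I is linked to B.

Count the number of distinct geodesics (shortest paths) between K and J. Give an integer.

The shortest distance is 3, and the only length-3 path is K–F–C–J. So there is exactly 1 shortest path.

1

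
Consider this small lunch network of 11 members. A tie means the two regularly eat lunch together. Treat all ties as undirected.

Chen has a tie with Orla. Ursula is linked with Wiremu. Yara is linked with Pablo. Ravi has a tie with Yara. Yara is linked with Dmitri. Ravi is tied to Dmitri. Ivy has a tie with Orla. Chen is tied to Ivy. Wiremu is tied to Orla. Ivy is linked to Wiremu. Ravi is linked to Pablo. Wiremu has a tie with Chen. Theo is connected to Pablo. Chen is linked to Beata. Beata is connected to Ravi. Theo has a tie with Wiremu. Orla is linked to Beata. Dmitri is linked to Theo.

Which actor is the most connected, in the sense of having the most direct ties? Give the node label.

Degrees — Beata:3, Chen:4, Dmitri:3, Ivy:3, Orla:4, Pablo:3, Ravi:4, Theo:3, Ursula:1, Wiremu:5, Yara:3.
The maximum is 5, attained only by Wiremu.

Wiremu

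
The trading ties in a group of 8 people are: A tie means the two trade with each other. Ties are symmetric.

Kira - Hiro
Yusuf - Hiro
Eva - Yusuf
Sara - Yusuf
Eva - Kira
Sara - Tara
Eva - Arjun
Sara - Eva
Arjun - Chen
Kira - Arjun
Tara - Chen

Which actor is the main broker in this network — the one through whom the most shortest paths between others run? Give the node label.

Eva

Unnormalized betweenness of each node: Arjun:4, Chen:3/2, Eva:9/2, Hiro:1/2, Kira:5/2, Sara:4, Tara:3/2, Yusuf:5/2.
Eva has the largest value, 9/2, making it the main broker — the node through which the most shortest paths run.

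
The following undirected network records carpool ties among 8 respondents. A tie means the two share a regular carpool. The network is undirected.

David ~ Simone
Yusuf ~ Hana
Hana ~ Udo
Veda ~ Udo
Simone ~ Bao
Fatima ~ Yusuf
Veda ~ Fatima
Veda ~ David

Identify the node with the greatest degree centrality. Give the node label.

Veda

Degrees — Bao:1, David:2, Fatima:2, Hana:2, Simone:2, Udo:2, Veda:3, Yusuf:2.
The maximum is 3, attained only by Veda.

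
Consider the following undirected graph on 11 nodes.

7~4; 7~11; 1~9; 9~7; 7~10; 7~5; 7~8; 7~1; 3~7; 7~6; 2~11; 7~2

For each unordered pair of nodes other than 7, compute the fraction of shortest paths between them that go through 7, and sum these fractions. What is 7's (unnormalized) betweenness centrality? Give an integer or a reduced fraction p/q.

43

Pairs whose geodesics pass through 7 — 9–10: 1; 9–3: 1; 9–2: 1; 9–4: 1; 9–11: 1; 9–6: 1; 9–8: 1; 9–5: 1; 10–3: 1; 10–2: 1; 10–4: 1; 10–11: 1; 10–6: 1; 10–1: 1 … (+29 more pairs).
All other pairs contribute 0.
Summing the contributions gives betweenness(7) = 43.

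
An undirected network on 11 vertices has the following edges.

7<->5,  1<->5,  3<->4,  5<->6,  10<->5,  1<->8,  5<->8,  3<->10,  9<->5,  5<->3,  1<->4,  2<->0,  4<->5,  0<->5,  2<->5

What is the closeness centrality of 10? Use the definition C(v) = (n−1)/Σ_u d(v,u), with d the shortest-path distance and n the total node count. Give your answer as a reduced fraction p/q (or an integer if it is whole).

Distances from 10: 0:2, 1:2, 2:2, 3:1, 4:2, 5:1, 6:2, 7:2, 8:2, 9:2. Sum = 18.
n = 11, so closeness = 10/18 = 5/9.

5/9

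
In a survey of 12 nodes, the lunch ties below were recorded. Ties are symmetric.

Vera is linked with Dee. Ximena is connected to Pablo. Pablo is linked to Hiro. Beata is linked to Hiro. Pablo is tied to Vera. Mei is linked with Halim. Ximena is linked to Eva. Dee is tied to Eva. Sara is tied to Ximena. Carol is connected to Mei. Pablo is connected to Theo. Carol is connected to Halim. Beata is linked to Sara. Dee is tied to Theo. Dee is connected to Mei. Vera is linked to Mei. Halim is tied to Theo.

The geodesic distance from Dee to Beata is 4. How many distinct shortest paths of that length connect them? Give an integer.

3

The shortest distance is 4. The length-4 paths are: Dee–Theo–Pablo–Hiro–Beata; Dee–Vera–Pablo–Hiro–Beata; Dee–Eva–Ximena–Sara–Beata.
That gives 3 distinct shortest paths.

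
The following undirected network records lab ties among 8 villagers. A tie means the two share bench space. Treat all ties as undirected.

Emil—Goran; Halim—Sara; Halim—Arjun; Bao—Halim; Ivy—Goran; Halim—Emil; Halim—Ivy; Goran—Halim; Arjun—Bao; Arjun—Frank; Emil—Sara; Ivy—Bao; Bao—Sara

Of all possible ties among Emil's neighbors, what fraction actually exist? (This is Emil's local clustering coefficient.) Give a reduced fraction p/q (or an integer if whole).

Emil's neighbors: Goran, Halim, and Sara (k = 3).
Possible neighbor pairs: C(3,2) = 3. Edges among them: Goran–Halim, Halim–Sara → e = 2.
Clustering(Emil) = 2/3.

2/3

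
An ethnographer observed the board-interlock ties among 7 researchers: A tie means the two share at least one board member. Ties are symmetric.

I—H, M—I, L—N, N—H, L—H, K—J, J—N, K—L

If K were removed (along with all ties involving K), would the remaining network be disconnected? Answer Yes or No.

No

Even without K, every remaining node can still reach every other (the residual graph is connected), so K is not a cut vertex.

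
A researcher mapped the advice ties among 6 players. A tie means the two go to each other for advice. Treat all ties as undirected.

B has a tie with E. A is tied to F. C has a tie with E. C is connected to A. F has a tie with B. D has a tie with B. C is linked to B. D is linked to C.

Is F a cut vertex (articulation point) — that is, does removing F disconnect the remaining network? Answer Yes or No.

Even without F, every remaining node can still reach every other (the residual graph is connected), so F is not a cut vertex.

No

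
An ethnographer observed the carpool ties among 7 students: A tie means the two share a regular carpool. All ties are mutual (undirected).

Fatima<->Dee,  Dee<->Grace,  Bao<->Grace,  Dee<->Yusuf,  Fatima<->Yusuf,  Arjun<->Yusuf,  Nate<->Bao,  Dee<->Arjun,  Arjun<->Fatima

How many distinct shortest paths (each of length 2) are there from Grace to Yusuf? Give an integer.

1

The shortest distance is 2, and the only length-2 path is Grace–Dee–Yusuf. So there is exactly 1 shortest path.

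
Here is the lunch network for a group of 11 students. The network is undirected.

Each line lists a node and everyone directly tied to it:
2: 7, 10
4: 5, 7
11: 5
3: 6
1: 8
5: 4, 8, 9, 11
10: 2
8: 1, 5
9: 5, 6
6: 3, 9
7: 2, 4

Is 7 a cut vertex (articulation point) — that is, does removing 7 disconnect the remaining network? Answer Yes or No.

Removing 7 leaves {1, 3, 4, 5, 6, 8, 9, and 11} with no path to {2 and 10}, so the network splits into 2 components. 7 is a cut vertex.

Yes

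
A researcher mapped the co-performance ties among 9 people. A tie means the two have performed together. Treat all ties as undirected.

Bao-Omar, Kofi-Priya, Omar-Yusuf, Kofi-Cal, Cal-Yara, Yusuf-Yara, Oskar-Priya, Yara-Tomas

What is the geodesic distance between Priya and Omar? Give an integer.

5

One shortest route is Priya – Kofi – Cal – Yara – Yusuf – Omar, which uses 5 edges, and at distance 4 from Priya we only reach {Tomas, Yusuf}, which does not include Omar. So d(Priya,Omar) = 5.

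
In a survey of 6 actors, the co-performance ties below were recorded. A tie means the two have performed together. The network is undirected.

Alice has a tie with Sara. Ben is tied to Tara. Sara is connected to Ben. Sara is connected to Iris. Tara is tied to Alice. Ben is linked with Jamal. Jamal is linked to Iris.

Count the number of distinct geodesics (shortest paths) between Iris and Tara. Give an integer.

3

The shortest distance is 3. The length-3 paths are: Iris–Sara–Alice–Tara; Iris–Jamal–Ben–Tara; Iris–Sara–Ben–Tara.
That gives 3 distinct shortest paths.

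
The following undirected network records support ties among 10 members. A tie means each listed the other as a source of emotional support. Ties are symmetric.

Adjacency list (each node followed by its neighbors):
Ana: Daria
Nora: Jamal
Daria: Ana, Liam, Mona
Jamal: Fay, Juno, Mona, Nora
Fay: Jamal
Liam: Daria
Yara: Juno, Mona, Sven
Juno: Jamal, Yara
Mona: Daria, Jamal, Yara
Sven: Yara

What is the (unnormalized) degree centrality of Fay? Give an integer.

1

Fay is directly tied to Jamal. That is 1 neighbor, so the degree of Fay is 1.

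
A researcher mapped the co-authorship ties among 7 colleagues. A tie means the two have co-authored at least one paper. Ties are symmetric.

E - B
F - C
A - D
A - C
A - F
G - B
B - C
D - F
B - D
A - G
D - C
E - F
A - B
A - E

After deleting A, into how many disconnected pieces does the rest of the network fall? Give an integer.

1

A's neighbors (B, C, D, E, F, and G) remain reachable from one another through other ties, so the rest of the network stays in one piece.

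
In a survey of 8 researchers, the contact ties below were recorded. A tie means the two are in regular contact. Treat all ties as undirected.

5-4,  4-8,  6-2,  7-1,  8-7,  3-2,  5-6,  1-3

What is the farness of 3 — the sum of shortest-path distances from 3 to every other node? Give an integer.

Distances from 3: 1:1, 2:1, 4:4, 5:3, 6:2, 7:2, 8:3.
Sum = 1 + 1 + 4 + 3 + 2 + 2 + 3 = 16.

16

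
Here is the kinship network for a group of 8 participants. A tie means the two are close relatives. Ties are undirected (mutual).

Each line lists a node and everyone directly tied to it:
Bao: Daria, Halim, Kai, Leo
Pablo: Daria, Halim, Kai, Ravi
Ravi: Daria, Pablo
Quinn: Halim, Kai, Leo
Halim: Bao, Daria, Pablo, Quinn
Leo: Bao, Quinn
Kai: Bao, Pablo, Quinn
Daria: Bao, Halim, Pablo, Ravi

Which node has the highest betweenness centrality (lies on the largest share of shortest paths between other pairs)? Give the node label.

Bao

Unnormalized betweenness of each node: Bao:133/30, Daria:101/30, Halim:97/30, Kai:19/10, Leo:1/3, Pablo:3, Quinn:26/15, Ravi:0.
Bao has the largest value, 133/30, making it the main broker — the node through which the most shortest paths run.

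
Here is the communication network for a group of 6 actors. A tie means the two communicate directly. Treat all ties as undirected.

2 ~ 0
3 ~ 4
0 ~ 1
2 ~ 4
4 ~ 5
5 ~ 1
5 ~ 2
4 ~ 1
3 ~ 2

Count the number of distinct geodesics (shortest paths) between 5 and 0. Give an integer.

2

The shortest distance is 2. The length-2 paths are: 5–2–0; 5–1–0.
That gives 2 distinct shortest paths.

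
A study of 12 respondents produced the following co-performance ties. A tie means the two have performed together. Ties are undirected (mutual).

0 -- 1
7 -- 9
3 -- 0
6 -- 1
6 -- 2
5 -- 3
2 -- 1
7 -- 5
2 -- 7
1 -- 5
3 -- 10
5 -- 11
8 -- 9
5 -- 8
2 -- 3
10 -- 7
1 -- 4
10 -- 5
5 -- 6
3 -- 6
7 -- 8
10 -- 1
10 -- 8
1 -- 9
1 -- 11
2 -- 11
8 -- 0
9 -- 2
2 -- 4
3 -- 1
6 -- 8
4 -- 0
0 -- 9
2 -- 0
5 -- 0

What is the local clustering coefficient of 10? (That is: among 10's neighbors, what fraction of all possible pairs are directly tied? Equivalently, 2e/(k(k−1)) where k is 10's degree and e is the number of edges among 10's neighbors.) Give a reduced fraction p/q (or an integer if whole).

3/5

10's neighbors: 1, 3, 5, 7, and 8 (k = 5).
Possible neighbor pairs: C(5,2) = 10. Edges among them: 1–3, 1–5, 3–5, 5–7, 5–8, 7–8 → e = 6.
Clustering(10) = 6/10 = 3/5.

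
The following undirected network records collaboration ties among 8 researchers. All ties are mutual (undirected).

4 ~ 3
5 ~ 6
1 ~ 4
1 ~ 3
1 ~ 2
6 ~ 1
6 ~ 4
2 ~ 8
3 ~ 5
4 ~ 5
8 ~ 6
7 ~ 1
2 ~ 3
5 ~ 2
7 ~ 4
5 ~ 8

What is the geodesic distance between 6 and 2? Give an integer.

One shortest route is 6 – 1 – 2, which uses 2 edges, and 6 and 2 are not directly tied, so nothing shorter exists. So d(6,2) = 2.

2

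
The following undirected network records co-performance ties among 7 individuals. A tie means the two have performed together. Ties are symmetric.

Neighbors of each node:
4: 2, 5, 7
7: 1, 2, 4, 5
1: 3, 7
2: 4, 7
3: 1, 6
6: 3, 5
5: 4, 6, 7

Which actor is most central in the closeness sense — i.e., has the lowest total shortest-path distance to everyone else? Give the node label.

7

Farness (sum of distances to all others) for each node — 1:10, 2:12, 3:12, 4:10, 5:9, 6:11, 7:8.
The smallest farness is 8, for 7, so 7 has the highest closeness.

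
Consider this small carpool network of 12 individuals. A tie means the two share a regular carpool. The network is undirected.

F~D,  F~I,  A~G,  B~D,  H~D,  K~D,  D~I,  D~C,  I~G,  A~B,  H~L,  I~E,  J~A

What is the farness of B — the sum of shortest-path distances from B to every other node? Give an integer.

Distances from B: A:1, C:2, D:1, E:3, F:2, G:2, H:2, I:2, J:2, K:2, L:3.
Sum = 1 + 2 + 1 + 3 + 2 + 2 + 2 + 2 + 2 + 2 + 3 = 22.

22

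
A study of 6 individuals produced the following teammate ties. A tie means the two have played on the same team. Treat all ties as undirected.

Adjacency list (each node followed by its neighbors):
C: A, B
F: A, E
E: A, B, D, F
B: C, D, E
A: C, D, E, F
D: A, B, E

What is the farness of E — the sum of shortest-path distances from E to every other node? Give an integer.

Distances from E: A:1, B:1, C:2, D:1, F:1.
Sum = 1 + 1 + 2 + 1 + 1 = 6.

6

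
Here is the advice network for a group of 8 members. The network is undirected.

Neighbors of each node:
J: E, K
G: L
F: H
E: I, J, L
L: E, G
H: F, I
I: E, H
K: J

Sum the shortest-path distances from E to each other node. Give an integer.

Distances from E: F:3, G:2, H:2, I:1, J:1, K:2, L:1.
Sum = 3 + 2 + 2 + 1 + 1 + 2 + 1 = 12.

12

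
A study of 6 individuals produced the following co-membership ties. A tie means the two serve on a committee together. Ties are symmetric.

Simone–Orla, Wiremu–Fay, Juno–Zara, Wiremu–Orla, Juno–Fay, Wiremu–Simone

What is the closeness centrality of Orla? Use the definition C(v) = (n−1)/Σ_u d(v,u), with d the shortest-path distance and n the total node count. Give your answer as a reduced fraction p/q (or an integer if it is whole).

5/11

Distances from Orla: Fay:2, Juno:3, Simone:1, Wiremu:1, Zara:4. Sum = 11.
n = 6, so closeness = 5/11.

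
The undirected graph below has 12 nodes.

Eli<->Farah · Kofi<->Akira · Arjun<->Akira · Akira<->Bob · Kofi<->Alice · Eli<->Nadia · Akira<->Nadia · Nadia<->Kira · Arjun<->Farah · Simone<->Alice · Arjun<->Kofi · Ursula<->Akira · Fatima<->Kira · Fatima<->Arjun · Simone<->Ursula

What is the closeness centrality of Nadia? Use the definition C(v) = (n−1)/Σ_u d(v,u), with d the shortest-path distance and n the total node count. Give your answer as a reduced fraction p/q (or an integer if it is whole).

11/21

Distances from Nadia: Akira:1, Alice:3, Arjun:2, Bob:2, Eli:1, Farah:2, Fatima:2, Kira:1, Kofi:2, Simone:3, Ursula:2. Sum = 21.
n = 12, so closeness = 11/21.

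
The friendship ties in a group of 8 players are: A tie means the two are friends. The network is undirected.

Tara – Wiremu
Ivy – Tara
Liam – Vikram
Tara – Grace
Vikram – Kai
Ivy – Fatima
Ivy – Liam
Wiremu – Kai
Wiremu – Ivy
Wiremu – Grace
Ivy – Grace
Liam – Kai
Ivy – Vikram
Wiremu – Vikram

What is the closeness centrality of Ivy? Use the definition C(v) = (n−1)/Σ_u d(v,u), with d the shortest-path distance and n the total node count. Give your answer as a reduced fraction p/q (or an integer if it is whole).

7/8

Distances from Ivy: Fatima:1, Grace:1, Kai:2, Liam:1, Tara:1, Vikram:1, Wiremu:1. Sum = 8.
n = 8, so closeness = 7/8.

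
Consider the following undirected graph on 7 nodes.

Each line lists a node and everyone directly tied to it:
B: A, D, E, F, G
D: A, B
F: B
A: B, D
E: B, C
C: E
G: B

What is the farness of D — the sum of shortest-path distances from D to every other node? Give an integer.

11

Distances from D: A:1, B:1, C:3, E:2, F:2, G:2.
Sum = 1 + 1 + 3 + 2 + 2 + 2 = 11.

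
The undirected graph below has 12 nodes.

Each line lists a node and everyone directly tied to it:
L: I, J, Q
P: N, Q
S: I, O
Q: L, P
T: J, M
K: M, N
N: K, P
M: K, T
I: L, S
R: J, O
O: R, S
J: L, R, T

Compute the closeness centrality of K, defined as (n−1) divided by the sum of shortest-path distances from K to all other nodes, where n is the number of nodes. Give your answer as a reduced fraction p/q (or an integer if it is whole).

11/36

Distances from K: I:5, J:3, L:4, M:1, N:1, O:5, P:2, Q:3, R:4, S:6, T:2. Sum = 36.
n = 12, so closeness = 11/36.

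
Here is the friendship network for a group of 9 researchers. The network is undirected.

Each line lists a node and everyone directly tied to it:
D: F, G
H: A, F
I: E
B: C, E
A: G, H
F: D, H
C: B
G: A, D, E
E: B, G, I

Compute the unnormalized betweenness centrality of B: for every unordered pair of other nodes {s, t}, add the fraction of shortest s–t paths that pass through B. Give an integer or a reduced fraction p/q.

Pairs whose geodesics pass through B — I–C: 1; E–C: 1; F–C: 1; D–C: 1; A–C: 1; G–C: 1; H–C: 1.
All other pairs contribute 0.
Summing the contributions gives betweenness(B) = 7.

7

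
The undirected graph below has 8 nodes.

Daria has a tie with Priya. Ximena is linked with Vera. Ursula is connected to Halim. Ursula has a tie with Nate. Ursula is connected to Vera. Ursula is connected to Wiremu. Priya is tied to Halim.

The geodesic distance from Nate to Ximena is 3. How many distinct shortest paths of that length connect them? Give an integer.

1

The shortest distance is 3, and the only length-3 path is Nate–Ursula–Vera–Ximena. So there is exactly 1 shortest path.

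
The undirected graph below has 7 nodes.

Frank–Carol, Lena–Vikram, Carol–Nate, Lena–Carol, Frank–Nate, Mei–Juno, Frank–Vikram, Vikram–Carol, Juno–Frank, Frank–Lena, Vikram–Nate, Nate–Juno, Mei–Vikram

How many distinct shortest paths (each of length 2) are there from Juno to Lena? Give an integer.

1

The shortest distance is 2, and the only length-2 path is Juno–Frank–Lena. So there is exactly 1 shortest path.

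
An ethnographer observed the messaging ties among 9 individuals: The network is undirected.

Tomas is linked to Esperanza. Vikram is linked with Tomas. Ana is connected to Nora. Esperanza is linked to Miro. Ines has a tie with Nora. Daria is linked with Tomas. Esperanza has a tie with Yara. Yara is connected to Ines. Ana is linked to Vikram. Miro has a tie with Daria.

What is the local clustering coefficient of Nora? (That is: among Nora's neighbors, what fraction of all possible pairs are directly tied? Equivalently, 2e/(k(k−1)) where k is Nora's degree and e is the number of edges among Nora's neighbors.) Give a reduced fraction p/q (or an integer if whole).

Nora's neighbors: Ana and Ines (k = 2).
Possible neighbor pairs: C(2,2) = 1. Edges among them: none → e = 0.
Clustering(Nora) = 0/1.

0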